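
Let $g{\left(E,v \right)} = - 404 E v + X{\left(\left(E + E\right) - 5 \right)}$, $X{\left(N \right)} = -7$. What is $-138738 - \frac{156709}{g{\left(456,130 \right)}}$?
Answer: $- \frac{3322653825017}{23949127} \approx -1.3874 \cdot 10^{5}$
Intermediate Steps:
$g{\left(E,v \right)} = -7 - 404 E v$ ($g{\left(E,v \right)} = - 404 E v - 7 = -7 - 404 E v$)
$-138738 - \frac{156709}{g{\left(456,130 \right)}} = -138738 - \frac{156709}{-7 - 184224 \cdot 130} = -138738 - \frac{156709}{-7 - 23949120} = -138738 - \frac{156709}{-23949127} = -138738 - - \frac{156709}{23949127} = -138738 + \frac{156709}{23949127} = - \frac{3322653825017}{23949127}$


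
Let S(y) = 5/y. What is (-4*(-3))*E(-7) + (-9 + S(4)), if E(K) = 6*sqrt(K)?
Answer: -31/4 + 72*I*sqrt(7) ≈ -7.75 + 190.49*I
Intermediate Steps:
(-4*(-3))*E(-7) + (-9 + S(4)) = (-4*(-3))*(6*sqrt(-7)) + (-9 + 5/4) = 12*(6*(I*sqrt(7))) + (-9 + 5*(1/4)) = 12*(6*I*sqrt(7)) + (-9 + 5/4) = 72*I*sqrt(7) - 31/4 = -31/4 + 72*I*sqrt(7)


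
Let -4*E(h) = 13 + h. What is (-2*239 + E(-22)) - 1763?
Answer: -8955/4 ≈ -2238.8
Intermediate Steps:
E(h) = -13/4 - h/4 (E(h) = -(13 + h)/4 = -13/4 - h/4)
(-2*239 + E(-22)) - 1763 = (-2*239 + (-13/4 - ¼*(-22))) - 1763 = (-478 + (-13/4 + 11/2)) - 1763 = (-478 + 9/4) - 1763 = -1903/4 - 1763 = -8955/4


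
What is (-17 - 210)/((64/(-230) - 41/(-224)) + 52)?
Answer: -5847520/1337067 ≈ -4.3734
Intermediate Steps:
(-17 - 210)/((64/(-230) - 41/(-224)) + 52) = -227/((64*(-1/230) - 41*(-1/224)) + 52) = -227/((-32/115 + 41/224) + 52) = -227/(-2453/25760 + 52) = -227/1337067/25760 = -227*25760/1337067 = -5847520/1337067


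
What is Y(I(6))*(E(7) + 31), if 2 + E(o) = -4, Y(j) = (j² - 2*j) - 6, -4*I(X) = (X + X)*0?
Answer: -150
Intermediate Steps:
I(X) = 0 (I(X) = -(X + X)*0/4 = -2*X*0/4 = -¼*0 = 0)
Y(j) = -6 + j² - 2*j
E(o) = -6 (E(o) = -2 - 4 = -6)
Y(I(6))*(E(7) + 31) = (-6 + 0² - 2*0)*(-6 + 31) = (-6 + 0 + 0)*25 = -6*25 = -150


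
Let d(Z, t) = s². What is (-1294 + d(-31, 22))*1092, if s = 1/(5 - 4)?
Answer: -1411956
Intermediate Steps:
s = 1 (s = 1/1 = 1)
d(Z, t) = 1 (d(Z, t) = 1² = 1)
(-1294 + d(-31, 22))*1092 = (-1294 + 1)*1092 = -1293*1092 = -1411956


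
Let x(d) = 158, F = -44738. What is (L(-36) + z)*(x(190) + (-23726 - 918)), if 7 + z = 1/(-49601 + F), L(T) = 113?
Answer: -34979765634/13477 ≈ -2.5955e+6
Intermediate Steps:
z = -660374/94339 (z = -7 + 1/(-49601 - 44738) = -7 + 1/(-94339) = -7 - 1/94339 = -660374/94339 ≈ -7.0000)
(L(-36) + z)*(x(190) + (-23726 - 918)) = (113 - 660374/94339)*(158 + (-23726 - 918)) = 9999933*(158 - 24644)/94339 = (9999933/94339)*(-24486) = -34979765634/13477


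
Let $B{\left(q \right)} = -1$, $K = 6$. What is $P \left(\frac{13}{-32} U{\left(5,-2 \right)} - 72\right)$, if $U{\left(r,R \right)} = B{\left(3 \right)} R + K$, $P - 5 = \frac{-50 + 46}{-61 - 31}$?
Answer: $- \frac{8729}{23} \approx -379.52$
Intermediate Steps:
$P = \frac{116}{23}$ ($P = 5 + \frac{-50 + 46}{-61 - 31} = 5 - \frac{4}{-92} = 5 - - \frac{1}{23} = 5 + \frac{1}{23} = \frac{116}{23} \approx 5.0435$)
$U{\left(r,R \right)} = 6 - R$ ($U{\left(r,R \right)} = - R + 6 = 6 - R$)
$P \left(\frac{13}{-32} U{\left(5,-2 \right)} - 72\right) = \frac{116 \left(\frac{13}{-32} \left(6 - -2\right) - 72\right)}{23} = \frac{116 \left(13 \left(- \frac{1}{32}\right) \left(6 + 2\right) - 72\right)}{23} = \frac{116 \left(\left(- \frac{13}{32}\right) 8 - 72\right)}{23} = \frac{116 \left(- \frac{13}{4} - 72\right)}{23} = \frac{116}{23} \left(- \frac{301}{4}\right) = - \frac{8729}{23}$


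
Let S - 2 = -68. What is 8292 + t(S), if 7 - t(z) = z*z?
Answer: 3943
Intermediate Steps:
S = -66 (S = 2 - 68 = -66)
t(z) = 7 - z**2 (t(z) = 7 - z*z = 7 - z**2)
8292 + t(S) = 8292 + (7 - 1*(-66)**2) = 8292 + (7 - 1*4356) = 8292 + (7 - 4356) = 8292 - 4349 = 3943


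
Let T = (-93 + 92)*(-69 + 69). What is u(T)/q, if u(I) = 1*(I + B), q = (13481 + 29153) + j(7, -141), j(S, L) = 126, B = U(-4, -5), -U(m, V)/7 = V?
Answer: 7/8552 ≈ 0.00081852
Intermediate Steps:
U(m, V) = -7*V
B = 35 (B = -7*(-5) = 35)
T = 0 (T = -1*0 = 0)
q = 42760 (q = (13481 + 29153) + 126 = 42634 + 126 = 42760)
u(I) = 35 + I (u(I) = 1*(I + 35) = 1*(35 + I) = 35 + I)
u(T)/q = (35 + 0)/42760 = 35*(1/42760) = 7/8552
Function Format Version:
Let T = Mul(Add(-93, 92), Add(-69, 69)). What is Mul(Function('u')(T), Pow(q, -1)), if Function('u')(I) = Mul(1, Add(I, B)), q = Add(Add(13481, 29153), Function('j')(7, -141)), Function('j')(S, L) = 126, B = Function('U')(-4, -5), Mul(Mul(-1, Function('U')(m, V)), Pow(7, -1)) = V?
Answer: Rational(7, 8552) ≈ 0.00081852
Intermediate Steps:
Function('U')(m, V) = Mul(-7, V)
B = 35 (B = Mul(-7, -5) = 35)
T = 0 (T = Mul(-1, 0) = 0)
q = 42760 (q = Add(Add(13481, 29153), 126) = Add(42634, 126) = 42760)
Function('u')(I) = Add(35, I) (Function('u')(I) = Mul(1, Add(I, 35)) = Mul(1, Add(35, I)) = Add(35, I))
Mul(Function('u')(T), Pow(q, -1)) = Mul(Add(35, 0), Pow(42760, -1)) = Mul(35, Rational(1, 42760)) = Rational(7, 8552)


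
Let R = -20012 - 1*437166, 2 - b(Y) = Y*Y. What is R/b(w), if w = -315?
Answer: 457178/99223 ≈ 4.6076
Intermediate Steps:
b(Y) = 2 - Y² (b(Y) = 2 - Y*Y = 2 - Y²)
R = -457178 (R = -20012 - 437166 = -457178)
R/b(w) = -457178/(2 - 1*(-315)²) = -457178/(2 - 1*99225) = -457178/(2 - 99225) = -457178/(-99223) = -457178*(-1/99223) = 457178/99223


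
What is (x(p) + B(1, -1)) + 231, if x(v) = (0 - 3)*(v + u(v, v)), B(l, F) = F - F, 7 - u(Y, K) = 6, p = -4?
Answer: 240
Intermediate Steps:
u(Y, K) = 1 (u(Y, K) = 7 - 1*6 = 7 - 6 = 1)
B(l, F) = 0
x(v) = -3 - 3*v (x(v) = (0 - 3)*(v + 1) = -3*(1 + v) = -3 - 3*v)
(x(p) + B(1, -1)) + 231 = ((-3 - 3*(-4)) + 0) + 231 = ((-3 + 12) + 0) + 231 = (9 + 0) + 231 = 9 + 231 = 240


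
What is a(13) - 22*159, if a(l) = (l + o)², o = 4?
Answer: -3209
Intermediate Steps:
a(l) = (4 + l)² (a(l) = (l + 4)² = (4 + l)²)
a(13) - 22*159 = (4 + 13)² - 22*159 = 17² - 3498 = 289 - 3498 = -3209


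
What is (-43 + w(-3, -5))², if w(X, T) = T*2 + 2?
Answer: 2601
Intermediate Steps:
w(X, T) = 2 + 2*T (w(X, T) = 2*T + 2 = 2 + 2*T)
(-43 + w(-3, -5))² = (-43 + (2 + 2*(-5)))² = (-43 + (2 - 10))² = (-43 - 8)² = (-51)² = 2601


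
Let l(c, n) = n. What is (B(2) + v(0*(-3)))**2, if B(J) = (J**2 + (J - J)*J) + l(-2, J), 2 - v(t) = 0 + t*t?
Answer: 64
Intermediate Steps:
v(t) = 2 - t**2 (v(t) = 2 - (0 + t*t) = 2 - (0 + t**2) = 2 - t**2)
B(J) = J + J**2 (B(J) = (J**2 + (J - J)*J) + J = (J**2 + 0*J) + J = (J**2 + 0) + J = J**2 + J = J + J**2)
(B(2) + v(0*(-3)))**2 = (2*(1 + 2) + (2 - (0*(-3))**2))**2 = (2*3 + (2 - 1*0**2))**2 = (6 + (2 - 1*0))**2 = (6 + (2 + 0))**2 = (6 + 2)**2 = 8**2 = 64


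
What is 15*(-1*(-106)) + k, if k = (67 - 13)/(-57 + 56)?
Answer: 1536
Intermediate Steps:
k = -54 (k = 54/(-1) = 54*(-1) = -54)
15*(-1*(-106)) + k = 15*(-1*(-106)) - 54 = 15*106 - 54 = 1590 - 54 = 1536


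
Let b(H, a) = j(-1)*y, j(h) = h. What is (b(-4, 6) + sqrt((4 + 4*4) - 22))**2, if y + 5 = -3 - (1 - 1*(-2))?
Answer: (11 + I*sqrt(2))**2 ≈ 119.0 + 31.113*I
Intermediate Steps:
y = -11 (y = -5 + (-3 - (1 - 1*(-2))) = -5 + (-3 - (1 + 2)) = -5 + (-3 - 1*3) = -5 + (-3 - 3) = -5 - 6 = -11)
b(H, a) = 11 (b(H, a) = -1*(-11) = 11)
(b(-4, 6) + sqrt((4 + 4*4) - 22))**2 = (11 + sqrt((4 + 4*4) - 22))**2 = (11 + sqrt((4 + 16) - 22))**2 = (11 + sqrt(20 - 22))**2 = (11 + sqrt(-2))**2 = (11 + I*sqrt(2))**2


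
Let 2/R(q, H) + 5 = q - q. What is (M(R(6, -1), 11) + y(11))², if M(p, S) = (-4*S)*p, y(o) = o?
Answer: 20449/25 ≈ 817.96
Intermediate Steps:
R(q, H) = -⅖ (R(q, H) = 2/(-5 + (q - q)) = 2/(-5 + 0) = 2/(-5) = 2*(-⅕) = -⅖)
M(p, S) = -4*S*p
(M(R(6, -1), 11) + y(11))² = (-4*11*(-⅖) + 11)² = (88/5 + 11)² = (143/5)² = 20449/25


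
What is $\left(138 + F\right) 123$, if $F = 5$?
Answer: $17589$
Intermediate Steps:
$\left(138 + F\right) 123 = \left(138 + 5\right) 123 = 143 \cdot 123 = 17589$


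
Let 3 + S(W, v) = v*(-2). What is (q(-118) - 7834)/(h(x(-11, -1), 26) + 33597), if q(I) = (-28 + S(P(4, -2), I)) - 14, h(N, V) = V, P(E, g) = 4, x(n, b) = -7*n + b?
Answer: -7643/33623 ≈ -0.22731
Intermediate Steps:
x(n, b) = b - 7*n
S(W, v) = -3 - 2*v (S(W, v) = -3 + v*(-2) = -3 - 2*v)
q(I) = -45 - 2*I (q(I) = (-28 + (-3 - 2*I)) - 14 = (-31 - 2*I) - 14 = -45 - 2*I)
(q(-118) - 7834)/(h(x(-11, -1), 26) + 33597) = ((-45 - 2*(-118)) - 7834)/(26 + 33597) = ((-45 + 236) - 7834)/33623 = (191 - 7834)*(1/33623) = -7643*1/33623 = -7643/33623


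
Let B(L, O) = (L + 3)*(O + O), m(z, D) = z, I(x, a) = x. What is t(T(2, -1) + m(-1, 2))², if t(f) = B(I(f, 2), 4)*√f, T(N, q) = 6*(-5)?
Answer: -1555456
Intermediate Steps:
T(N, q) = -30
B(L, O) = 2*O*(3 + L) (B(L, O) = (3 + L)*(2*O) = 2*O*(3 + L))
t(f) = √f*(24 + 8*f) (t(f) = (2*4*(3 + f))*√f = (24 + 8*f)*√f = √f*(24 + 8*f))
t(T(2, -1) + m(-1, 2))² = (8*√(-30 - 1)*(3 + (-30 - 1)))² = (8*√(-31)*(3 - 31))² = (8*(I*√31)*(-28))² = (-224*I*√31)² = -1555456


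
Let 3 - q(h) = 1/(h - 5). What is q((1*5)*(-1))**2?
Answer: 961/100 ≈ 9.6100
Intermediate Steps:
q(h) = 3 - 1/(-5 + h) (q(h) = 3 - 1/(h - 5) = 3 - 1/(-5 + h))
q((1*5)*(-1))**2 = ((-16 + 3*((1*5)*(-1)))/(-5 + (1*5)*(-1)))**2 = ((-16 + 3*(5*(-1)))/(-5 + 5*(-1)))**2 = ((-16 + 3*(-5))/(-5 - 5))**2 = ((-16 - 15)/(-10))**2 = (-1/10*(-31))**2 = (31/10)**2 = 961/100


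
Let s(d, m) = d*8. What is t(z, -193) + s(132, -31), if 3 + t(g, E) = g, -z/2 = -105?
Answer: 1263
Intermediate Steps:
z = 210 (z = -2*(-105) = 210)
t(g, E) = -3 + g
s(d, m) = 8*d
t(z, -193) + s(132, -31) = (-3 + 210) + 8*132 = 207 + 1056 = 1263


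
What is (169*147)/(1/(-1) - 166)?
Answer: -24843/167 ≈ -148.76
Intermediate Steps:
(169*147)/(1/(-1) - 166) = 24843/(-1 - 166) = 24843/(-167) = 24843*(-1/167) = -24843/167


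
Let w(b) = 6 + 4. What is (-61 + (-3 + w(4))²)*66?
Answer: -792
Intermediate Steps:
w(b) = 10
(-61 + (-3 + w(4))²)*66 = (-61 + (-3 + 10)²)*66 = (-61 + 7²)*66 = (-61 + 49)*66 = -12*66 = -792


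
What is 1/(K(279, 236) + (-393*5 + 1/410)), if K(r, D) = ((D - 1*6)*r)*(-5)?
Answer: -410/132354149 ≈ -3.0977e-6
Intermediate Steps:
K(r, D) = -5*r*(-6 + D) (K(r, D) = ((D - 6)*r)*(-5) = ((-6 + D)*r)*(-5) = (r*(-6 + D))*(-5) = -5*r*(-6 + D))
1/(K(279, 236) + (-393*5 + 1/410)) = 1/(5*279*(6 - 1*236) + (-393*5 + 1/410)) = 1/(5*279*(6 - 236) + (-1965 + 1/410)) = 1/(5*279*(-230) - 805649/410) = 1/(-320850 - 805649/410) = 1/(-132354149/410) = -410/132354149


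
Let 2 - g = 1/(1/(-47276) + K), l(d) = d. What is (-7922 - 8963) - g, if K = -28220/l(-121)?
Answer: -22529423930917/1334128599 ≈ -16887.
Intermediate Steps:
K = 28220/121 (K = -28220/(-121) = -28220*(-1/121) = 28220/121 ≈ 233.22)
g = 2662536802/1334128599 (g = 2 - 1/(1/(-47276) + 28220/121) = 2 - 1/(-1/47276 + 28220/121) = 2 - 1/1334128599/5720396 = 2 - 1*5720396/1334128599 = 2 - 5720396/1334128599 = 2662536802/1334128599 ≈ 1.9957)
(-7922 - 8963) - g = (-7922 - 8963) - 1*2662536802/1334128599 = -16885 - 2662536802/1334128599 = -22529423930917/1334128599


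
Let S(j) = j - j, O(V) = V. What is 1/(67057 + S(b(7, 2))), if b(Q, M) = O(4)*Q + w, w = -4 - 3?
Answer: 1/67057 ≈ 1.4913e-5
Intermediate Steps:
w = -7
b(Q, M) = -7 + 4*Q (b(Q, M) = 4*Q - 7 = -7 + 4*Q)
S(j) = 0
1/(67057 + S(b(7, 2))) = 1/(67057 + 0) = 1/67057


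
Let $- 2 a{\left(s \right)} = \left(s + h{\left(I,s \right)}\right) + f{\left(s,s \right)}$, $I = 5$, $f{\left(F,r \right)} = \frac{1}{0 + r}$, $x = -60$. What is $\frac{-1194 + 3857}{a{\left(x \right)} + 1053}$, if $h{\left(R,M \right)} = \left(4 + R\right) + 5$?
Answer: $\frac{319560}{129121} \approx 2.4749$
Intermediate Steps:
$f{\left(F,r \right)} = \frac{1}{r}$
$h{\left(R,M \right)} = 9 + R$
$a{\left(s \right)} = -7 - \frac{s}{2} - \frac{1}{2 s}$ ($a{\left(s \right)} = - \frac{\left(s + \left(9 + 5\right)\right) + \frac{1}{s}}{2} = - \frac{\left(s + 14\right) + \frac{1}{s}}{2} = - \frac{\left(14 + s\right) + \frac{1}{s}}{2} = - \frac{14 + s + \frac{1}{s}}{2} = -7 - \frac{s}{2} - \frac{1}{2 s}$)
$\frac{-1194 + 3857}{a{\left(x \right)} + 1053} = \frac{-1194 + 3857}{\frac{-1 - 60 \left(-14 - -60\right)}{2 \left(-60\right)} + 1053} = \frac{2663}{\frac{1}{2} \left(- \frac{1}{60}\right) \left(-1 - 60 \left(-14 + 60\right)\right) + 1053} = \frac{2663}{\frac{1}{2} \left(- \frac{1}{60}\right) \left(-1 - 2760\right) + 1053} = \frac{2663}{\frac{1}{2} \left(- \frac{1}{60}\right) \left(-2761\right) + 1053} = \frac{2663}{\frac{2761}{120} + 1053} = \frac{2663}{\frac{129121}{120}} = 2663 \cdot \frac{120}{129121} = \frac{319560}{129121}$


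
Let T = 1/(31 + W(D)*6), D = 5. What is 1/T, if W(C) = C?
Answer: 61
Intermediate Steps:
T = 1/61 (T = 1/(31 + 5*6) = 1/(31 + 30) = 1/61 ≈ 0.016393)
1/T = 1/(1/61) = 61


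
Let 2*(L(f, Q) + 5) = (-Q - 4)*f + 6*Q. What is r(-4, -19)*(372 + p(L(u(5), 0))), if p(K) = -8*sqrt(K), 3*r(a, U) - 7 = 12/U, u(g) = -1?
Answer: 15004/19 - 968*I*sqrt(3)/57 ≈ 789.68 - 29.414*I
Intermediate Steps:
L(f, Q) = -5 + 3*Q + f*(-4 - Q)/2 (L(f, Q) = -5 + ((-Q - 4)*f + 6*Q)/2 = -5 + ((-4 - Q)*f + 6*Q)/2 = -5 + (f*(-4 - Q) + 6*Q)/2 = -5 + (6*Q + f*(-4 - Q))/2 = -5 + (3*Q + f*(-4 - Q)/2) = -5 + 3*Q + f*(-4 - Q)/2)
r(a, U) = 7/3 + 4/U (r(a, U) = 7/3 + (12/U)/3 = 7/3 + 4/U)
r(-4, -19)*(372 + p(L(u(5), 0))) = (7/3 + 4/(-19))*(372 - 8*sqrt(-5 - 2*(-1) + 3*0 - 1/2*0*(-1))) = (7/3 + 4*(-1/19))*(372 - 8*sqrt(-5 + 2 + 0 + 0)) = (7/3 - 4/19)*(372 - 8*I*sqrt(3)) = 121*(372 - 8*I*sqrt(3))/57 = 15004/19 - 968*I*sqrt(3)/57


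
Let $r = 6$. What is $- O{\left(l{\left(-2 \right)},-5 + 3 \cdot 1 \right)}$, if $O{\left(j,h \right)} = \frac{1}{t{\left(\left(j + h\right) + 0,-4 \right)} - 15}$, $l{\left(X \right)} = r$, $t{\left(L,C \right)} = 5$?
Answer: $\frac{1}{10} \approx 0.1$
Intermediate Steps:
$l{\left(X \right)} = 6$
$O{\left(j,h \right)} = - \frac{1}{10}$ ($O{\left(j,h \right)} = \frac{1}{5 - 15} = \frac{1}{-10} = - \frac{1}{10}$)
$- O{\left(l{\left(-2 \right)},-5 + 3 \cdot 1 \right)} = \left(-1\right) \left(- \frac{1}{10}\right) = \frac{1}{10}$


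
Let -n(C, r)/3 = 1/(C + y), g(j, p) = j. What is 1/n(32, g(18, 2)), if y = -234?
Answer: 202/3 ≈ 67.333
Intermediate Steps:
n(C, r) = -3/(-234 + C) (n(C, r) = -3/(C - 234) = -3/(-234 + C))
1/n(32, g(18, 2)) = 1/(-3/(-234 + 32)) = 1/(-3/(-202)) = 1/(-3*(-1/202)) = 1/(3/202) = 202/3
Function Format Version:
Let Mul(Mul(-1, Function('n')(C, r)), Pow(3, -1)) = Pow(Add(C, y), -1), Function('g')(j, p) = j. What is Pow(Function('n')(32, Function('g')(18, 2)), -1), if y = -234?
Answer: Rational(202, 3) ≈ 67.333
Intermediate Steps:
Function('n')(C, r) = Mul(-3, Pow(Add(-234, C), -1)) (Function('n')(C, r) = Mul(-3, Pow(Add(C, -234), -1)) = Mul(-3, Pow(Add(-234, C), -1)))
Pow(Function('n')(32, Function('g')(18, 2)), -1) = Pow(Mul(-3, Pow(Add(-234, 32), -1)), -1) = Pow(Mul(-3, Pow(-202, -1)), -1) = Pow(Mul(-3, Rational(-1, 202)), -1) = Pow(Rational(3, 202), -1) = Rational(202, 3)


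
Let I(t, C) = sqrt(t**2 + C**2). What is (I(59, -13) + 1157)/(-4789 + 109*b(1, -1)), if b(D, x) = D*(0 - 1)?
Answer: -1157/4898 - 5*sqrt(146)/4898 ≈ -0.24855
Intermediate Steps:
b(D, x) = -D (b(D, x) = D*(-1) = -D)
I(t, C) = sqrt(C**2 + t**2)
(I(59, -13) + 1157)/(-4789 + 109*b(1, -1)) = (sqrt((-13)**2 + 59**2) + 1157)/(-4789 + 109*(-1*1)) = (sqrt(169 + 3481) + 1157)/(-4789 + 109*(-1)) = (sqrt(3650) + 1157)/(-4789 - 109) = (5*sqrt(146) + 1157)/(-4898) = (1157 + 5*sqrt(146))*(-1/4898) = -1157/4898 - 5*sqrt(146)/4898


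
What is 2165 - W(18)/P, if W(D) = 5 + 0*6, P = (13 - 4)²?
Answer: 175360/81 ≈ 2164.9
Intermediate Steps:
P = 81 (P = 9² = 81)
W(D) = 5 (W(D) = 5 + 0 = 5)
2165 - W(18)/P = 2165 - 5/81 = 175360/81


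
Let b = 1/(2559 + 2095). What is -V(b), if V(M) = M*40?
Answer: -20/2327 ≈ -0.0085948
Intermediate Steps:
b = 1/4654 ≈ 0.00021487
V(M) = 40*M
-V(b) = -40/4654 = -1*20/2327 = -20/2327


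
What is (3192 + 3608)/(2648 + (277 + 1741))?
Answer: 3400/2333 ≈ 1.4574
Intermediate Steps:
(3192 + 3608)/(2648 + (277 + 1741)) = 6800/(2648 + 2018) = 6800/4666 = 6800*(1/4666) = 3400/2333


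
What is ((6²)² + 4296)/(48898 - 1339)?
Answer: 1864/15853 ≈ 0.11758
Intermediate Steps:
((6²)² + 4296)/(48898 - 1339) = (36² + 4296)/47559 = (1296 + 4296)*(1/47559) = 5592*(1/47559) = 1864/15853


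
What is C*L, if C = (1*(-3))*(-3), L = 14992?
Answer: 134928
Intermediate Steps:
C = 9 (C = -3*(-3) = 9)
C*L = 9*14992 = 134928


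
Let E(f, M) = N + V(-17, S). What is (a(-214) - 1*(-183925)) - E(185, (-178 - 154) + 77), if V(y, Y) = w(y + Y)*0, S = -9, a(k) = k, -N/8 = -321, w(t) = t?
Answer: 181143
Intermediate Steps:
N = 2568 (N = -8*(-321) = 2568)
V(y, Y) = 0 (V(y, Y) = (y + Y)*0 = (Y + y)*0 = 0)
E(f, M) = 2568 (E(f, M) = 2568 + 0 = 2568)
(a(-214) - 1*(-183925)) - E(185, (-178 - 154) + 77) = (-214 - 1*(-183925)) - 1*2568 = (-214 + 183925) - 2568 = 183711 - 2568 = 181143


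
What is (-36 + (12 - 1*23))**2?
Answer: 2209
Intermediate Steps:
(-36 + (12 - 1*23))**2 = (-36 + (12 - 23))**2 = (-36 - 11)**2 = (-47)**2 = 2209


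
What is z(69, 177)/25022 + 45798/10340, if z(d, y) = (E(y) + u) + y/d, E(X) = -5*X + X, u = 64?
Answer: 3275559721/743841505 ≈ 4.4036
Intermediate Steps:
E(X) = -4*X
z(d, y) = 64 - 4*y + y/d (z(d, y) = (-4*y + 64) + y/d = (64 - 4*y) + y/d = 64 - 4*y + y/d)
z(69, 177)/25022 + 45798/10340 = (64 - 4*177 + 177/69)/25022 + 45798/10340 = (64 - 708 + 177*(1/69))*(1/25022) + 45798*(1/10340) = (64 - 708 + 59/23)*(1/25022) + 22899/5170 = -14753/23*1/25022 + 22899/5170 = -14753/575506 + 22899/5170 = 3275559721/743841505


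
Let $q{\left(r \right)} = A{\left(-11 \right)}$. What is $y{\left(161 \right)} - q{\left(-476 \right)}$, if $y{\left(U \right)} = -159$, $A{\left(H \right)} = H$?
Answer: $-148$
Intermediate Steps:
$q{\left(r \right)} = -11$
$y{\left(161 \right)} - q{\left(-476 \right)} = -159 - -11 = -159 + 11 = -148$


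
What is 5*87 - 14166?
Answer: -13731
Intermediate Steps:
5*87 - 14166 = 435 - 14166 = -13731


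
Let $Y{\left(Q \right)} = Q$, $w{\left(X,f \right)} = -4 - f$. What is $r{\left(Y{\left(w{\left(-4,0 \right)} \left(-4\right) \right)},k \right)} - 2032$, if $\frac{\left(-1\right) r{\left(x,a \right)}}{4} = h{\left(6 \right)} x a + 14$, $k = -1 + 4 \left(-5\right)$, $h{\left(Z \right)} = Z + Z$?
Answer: $14040$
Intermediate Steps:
$h{\left(Z \right)} = 2 Z$
$k = -21$ ($k = -1 - 20 = -21$)
$r{\left(x,a \right)} = -56 - 48 a x$ ($r{\left(x,a \right)} = - 4 \left(2 \cdot 6 x a + 14\right) = - 4 \left(12 x a + 14\right) = - 4 \left(12 a x + 14\right) = - 4 \left(14 + 12 a x\right) = -56 - 48 a x$)
$r{\left(Y{\left(w{\left(-4,0 \right)} \left(-4\right) \right)},k \right)} - 2032 = \left(-56 - - 1008 \left(-4 - 0\right) \left(-4\right)\right) - 2032 = \left(-56 - - 1008 \left(-4 + 0\right) \left(-4\right)\right) - 2032 = \left(-56 - - 1008 \left(\left(-4\right) \left(-4\right)\right)\right) - 2032 = \left(-56 - \left(-1008\right) 16\right) - 2032 = \left(-56 + 16128\right) - 2032 = 16072 - 2032 = 14040$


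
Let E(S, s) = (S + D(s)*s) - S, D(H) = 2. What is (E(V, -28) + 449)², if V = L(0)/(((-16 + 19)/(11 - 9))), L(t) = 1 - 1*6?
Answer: 154449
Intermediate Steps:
L(t) = -5 (L(t) = 1 - 6 = -5)
V = -10/3 (V = -5*(11 - 9)/(-16 + 19) = -5/(3/2) = -5/(3*(½)) = -5/3/2 = -5*⅔ = -10/3 ≈ -3.3333)
E(S, s) = 2*s (E(S, s) = (S + 2*s) - S = 2*s)
(E(V, -28) + 449)² = (2*(-28) + 449)² = (-56 + 449)² = 393² = 154449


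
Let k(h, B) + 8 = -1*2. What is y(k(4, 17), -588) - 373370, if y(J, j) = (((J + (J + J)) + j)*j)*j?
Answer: -214043162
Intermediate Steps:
k(h, B) = -10 (k(h, B) = -8 - 1*2 = -8 - 2 = -10)
y(J, j) = j²*(j + 3*J) (y(J, j) = (((J + 2*J) + j)*j)*j = ((3*J + j)*j)*j = ((j + 3*J)*j)*j = (j*(j + 3*J))*j = j²*(j + 3*J))
y(k(4, 17), -588) - 373370 = (-588)²*(-588 + 3*(-10)) - 373370 = 345744*(-588 - 30) - 373370 = 345744*(-618) - 373370 = -213669792 - 373370 = -214043162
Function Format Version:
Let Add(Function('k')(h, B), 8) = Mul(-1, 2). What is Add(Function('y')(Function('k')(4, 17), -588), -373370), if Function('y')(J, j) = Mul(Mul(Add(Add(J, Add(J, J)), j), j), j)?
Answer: -214043162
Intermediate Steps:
Function('k')(h, B) = -10 (Function('k')(h, B) = Add(-8, Mul(-1, 2)) = Add(-8, -2) = -10)
Function('y')(J, j) = Mul(Pow(j, 2), Add(j, Mul(3, J))) (Function('y')(J, j) = Mul(Mul(Add(Add(J, Mul(2, J)), j), j), j) = Mul(Mul(Add(Mul(3, J), j), j), j) = Mul(Mul(Add(j, Mul(3, J)), j), j) = Mul(Mul(j, Add(j, Mul(3, J))), j) = Mul(Pow(j, 2), Add(j, Mul(3, J))))
Add(Function('y')(Function('k')(4, 17), -588), -373370) = Add(Mul(Pow(-588, 2), Add(-588, Mul(3, -10))), -373370) = Add(Mul(345744, Add(-588, -30)), -373370) = Add(Mul(345744, -618), -373370) = Add(-213669792, -373370) = -214043162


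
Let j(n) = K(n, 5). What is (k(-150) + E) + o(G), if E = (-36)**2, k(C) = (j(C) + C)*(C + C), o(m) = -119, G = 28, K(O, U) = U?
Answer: 44677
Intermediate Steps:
j(n) = 5
k(C) = 2*C*(5 + C) (k(C) = (5 + C)*(C + C) = (5 + C)*(2*C) = 2*C*(5 + C))
E = 1296
(k(-150) + E) + o(G) = (2*(-150)*(5 - 150) + 1296) - 119 = (2*(-150)*(-145) + 1296) - 119 = (43500 + 1296) - 119 = 44796 - 119 = 44677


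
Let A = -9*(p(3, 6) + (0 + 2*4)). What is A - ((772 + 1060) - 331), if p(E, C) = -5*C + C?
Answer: -1357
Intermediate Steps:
p(E, C) = -4*C
A = 144 (A = -9*(-4*6 + (0 + 2*4)) = -9*(-24 + (0 + 8)) = -9*(-24 + 8) = -9*(-16) = 144)
A - ((772 + 1060) - 331) = 144 - ((772 + 1060) - 331) = 144 - (1832 - 331) = 144 - 1*1501 = 144 - 1501 = -1357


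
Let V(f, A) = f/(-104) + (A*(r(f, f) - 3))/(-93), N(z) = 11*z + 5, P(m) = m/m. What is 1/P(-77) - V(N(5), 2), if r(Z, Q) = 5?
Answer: 3917/2418 ≈ 1.6199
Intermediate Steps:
P(m) = 1
N(z) = 5 + 11*z
V(f, A) = -2*A/93 - f/104 (V(f, A) = f/(-104) + (A*(5 - 3))/(-93) = f*(-1/104) + (A*2)*(-1/93) = -f/104 + (2*A)*(-1/93) = -f/104 - 2*A/93 = -2*A/93 - f/104)
1/P(-77) - V(N(5), 2) = 1/1 - (-2/93*2 - (5 + 11*5)/104) = 1 - (-4/93 - (5 + 55)/104) = 1 - (-4/93 - 1/104*60) = 1 - (-4/93 - 15/26) = 1 - 1*(-1499/2418) = 1 + 1499/2418 = 3917/2418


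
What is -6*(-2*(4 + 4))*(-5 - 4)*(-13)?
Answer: 11232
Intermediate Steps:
-6*(-2*(4 + 4))*(-5 - 4)*(-13) = -6*(-2*8)*(-9)*(-13) = -(-96)*(-9)*(-13) = -6*144*(-13) = -864*(-13) = 11232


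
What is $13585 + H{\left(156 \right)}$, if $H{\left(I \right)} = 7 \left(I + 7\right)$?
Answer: $14726$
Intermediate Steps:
$H{\left(I \right)} = 49 + 7 I$ ($H{\left(I \right)} = 7 \left(7 + I\right) = 49 + 7 I$)
$13585 + H{\left(156 \right)} = 13585 + \left(49 + 7 \cdot 156\right) = 13585 + \left(49 + 1092\right) = 13585 + 1141 = 14726$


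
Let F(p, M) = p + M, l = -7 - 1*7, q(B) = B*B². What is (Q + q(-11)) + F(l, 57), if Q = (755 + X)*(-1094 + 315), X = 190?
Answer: -737443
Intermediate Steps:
q(B) = B³
l = -14 (l = -7 - 7 = -14)
Q = -736155 (Q = (755 + 190)*(-1094 + 315) = 945*(-779) = -736155)
F(p, M) = M + p
(Q + q(-11)) + F(l, 57) = (-736155 + (-11)³) + (57 - 14) = (-736155 - 1331) + 43 = -737486 + 43 = -737443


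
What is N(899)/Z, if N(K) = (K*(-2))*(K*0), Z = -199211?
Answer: 0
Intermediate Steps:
N(K) = 0 (N(K) = -2*K*0 = 0)
N(899)/Z = 0/(-199211) = 0*(-1/199211) = 0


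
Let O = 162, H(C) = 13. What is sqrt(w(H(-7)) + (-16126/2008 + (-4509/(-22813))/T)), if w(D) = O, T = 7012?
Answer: sqrt(15513500110008951222809)/10037788439 ≈ 12.408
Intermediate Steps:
w(D) = 162
sqrt(w(H(-7)) + (-16126/2008 + (-4509/(-22813))/T)) = sqrt(162 + (-16126/2008 - 4509/(-22813)/7012)) = sqrt(162 + (-16126*1/2008 - 4509*(-1/22813)*(1/7012))) = sqrt(162 + (-8063/1004 + (4509/22813)*(1/7012))) = sqrt(162 + (-8063/1004 + 4509/159964756)) = sqrt(162 - 80611956287/10037788439) = sqrt(1545509770831/10037788439) = sqrt(15513500110008951222809)/10037788439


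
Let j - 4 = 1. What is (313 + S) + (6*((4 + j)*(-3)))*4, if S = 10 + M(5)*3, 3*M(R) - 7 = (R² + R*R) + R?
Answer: -263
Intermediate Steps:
j = 5 (j = 4 + 1 = 5)
M(R) = 7/3 + R/3 + 2*R²/3 (M(R) = 7/3 + ((R² + R*R) + R)/3 = 7/3 + ((R² + R²) + R)/3 = 7/3 + (2*R² + R)/3 = 7/3 + (R + 2*R²)/3 = 7/3 + (R/3 + 2*R²/3) = 7/3 + R/3 + 2*R²/3)
S = 72 (S = 10 + (7/3 + (⅓)*5 + (⅔)*5²)*3 = 10 + (7/3 + 5/3 + (⅔)*25)*3 = 10 + (7/3 + 5/3 + 50/3)*3 = 10 + (62/3)*3 = 10 + 62 = 72)
(313 + S) + (6*((4 + j)*(-3)))*4 = (313 + 72) + (6*((4 + 5)*(-3)))*4 = 385 + (6*(9*(-3)))*4 = 385 + (6*(-27))*4 = 385 - 162*4 = 385 - 648 = -263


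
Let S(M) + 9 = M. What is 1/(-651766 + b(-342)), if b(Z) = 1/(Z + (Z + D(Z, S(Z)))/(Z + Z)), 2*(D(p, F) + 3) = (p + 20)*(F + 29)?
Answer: -285425/186030311234 ≈ -1.5343e-6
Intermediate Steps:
S(M) = -9 + M
D(p, F) = -3 + (20 + p)*(29 + F)/2 (D(p, F) = -3 + ((p + 20)*(F + 29))/2 = -3 + ((20 + p)*(29 + F))/2 = -3 + (20 + p)*(29 + F)/2)
b(Z) = 1/(Z + (197 + 51*Z/2 + Z*(-9 + Z)/2)/(2*Z)) (b(Z) = 1/(Z + (Z + (287 + 10*(-9 + Z) + 29*Z/2 + (-9 + Z)*Z/2))/(Z + Z)) = 1/(Z + (Z + (287 + (-90 + 10*Z) + 29*Z/2 + Z*(-9 + Z)/2))/((2*Z))) = 1/(Z + (Z + (197 + 49*Z/2 + Z*(-9 + Z)/2))*(1/(2*Z))) = 1/(Z + (197 + 51*Z/2 + Z*(-9 + Z)/2)*(1/(2*Z))) = 1/(Z + (197 + 51*Z/2 + Z*(-9 + Z)/2)/(2*Z)))
1/(-651766 + b(-342)) = 1/(-651766 + 4*(-342)/(394 + 5*(-342)**2 + 42*(-342))) = 1/(-651766 + 4*(-342)/(394 + 5*116964 - 14364)) = 1/(-651766 + 4*(-342)/(394 + 584820 - 14364)) = 1/(-651766 + 4*(-342)/570850) = 1/(-651766 + 4*(-342)*(1/570850)) = 1/(-651766 - 684/285425) = 1/(-186030311234/285425) = -285425/186030311234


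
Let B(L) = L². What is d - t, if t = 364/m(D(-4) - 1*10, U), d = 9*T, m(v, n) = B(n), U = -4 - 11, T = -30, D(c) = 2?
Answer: -61114/225 ≈ -271.62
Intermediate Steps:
U = -15
m(v, n) = n²
d = -270 (d = 9*(-30) = -270)
t = 364/225 (t = 364/((-15)²) = 364/225 ≈ 1.6178)
d - t = -270 - 1*364/225 = -270 - 364/225 = -61114/225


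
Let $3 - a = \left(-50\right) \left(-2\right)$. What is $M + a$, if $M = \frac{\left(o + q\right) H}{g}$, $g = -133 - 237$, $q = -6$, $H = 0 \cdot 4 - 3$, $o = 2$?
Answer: $- \frac{17951}{185} \approx -97.032$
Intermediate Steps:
$a = -97$ ($a = 3 - \left(-50\right) \left(-2\right) = 3 - 100 = -97$)
$H = -3$ ($H = 0 - 3 = -3$)
$g = -370$
$M = - \frac{6}{185}$ ($M = \frac{\left(2 - 6\right) \left(-3\right)}{-370} = \left(-4\right) \left(-3\right) \left(- \frac{1}{370}\right) = 12 \left(- \frac{1}{370}\right) = - \frac{6}{185} \approx -0.032432$)
$M + a = - \frac{6}{185} - 97 = - \frac{17951}{185}$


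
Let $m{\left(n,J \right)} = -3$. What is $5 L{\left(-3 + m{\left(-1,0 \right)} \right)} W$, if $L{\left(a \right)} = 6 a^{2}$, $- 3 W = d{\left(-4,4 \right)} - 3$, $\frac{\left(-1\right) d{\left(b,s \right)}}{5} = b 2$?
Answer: $-13320$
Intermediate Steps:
$d{\left(b,s \right)} = - 10 b$ ($d{\left(b,s \right)} = - 5 b 2 = - 5 \cdot 2 b = - 10 b$)
$W = - \frac{37}{3}$ ($W = - \frac{\left(-10\right) \left(-4\right) - 3}{3} = - \frac{40 - 3}{3} = \left(- \frac{1}{3}\right) 37 = - \frac{37}{3} \approx -12.333$)
$5 L{\left(-3 + m{\left(-1,0 \right)} \right)} W = 5 \cdot 6 \left(-3 - 3\right)^{2} \left(- \frac{37}{3}\right) = 5 \cdot 6 \left(-6\right)^{2} \left(- \frac{37}{3}\right) = 5 \cdot 6 \cdot 36 \left(- \frac{37}{3}\right) = 5 \cdot 216 \left(- \frac{37}{3}\right) = 1080 \left(- \frac{37}{3}\right) = -13320$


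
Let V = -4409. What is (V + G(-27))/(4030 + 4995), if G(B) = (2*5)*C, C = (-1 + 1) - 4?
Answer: -4449/9025 ≈ -0.49296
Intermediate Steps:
C = -4 (C = 0 - 4 = -4)
G(B) = -40 (G(B) = (2*5)*(-4) = 10*(-4) = -40)
(V + G(-27))/(4030 + 4995) = (-4409 - 40)/(4030 + 4995) = -4449/9025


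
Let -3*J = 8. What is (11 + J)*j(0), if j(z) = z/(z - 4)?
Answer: 0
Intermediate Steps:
J = -8/3 (J = -1/3*8 = -8/3 ≈ -2.6667)
j(z) = z/(-4 + z)
(11 + J)*j(0) = (11 - 8/3)*(0/(-4 + 0)) = 25*(0/(-4))/3 = 25*(0*(-1/4))/3 = (25/3)*0 = 0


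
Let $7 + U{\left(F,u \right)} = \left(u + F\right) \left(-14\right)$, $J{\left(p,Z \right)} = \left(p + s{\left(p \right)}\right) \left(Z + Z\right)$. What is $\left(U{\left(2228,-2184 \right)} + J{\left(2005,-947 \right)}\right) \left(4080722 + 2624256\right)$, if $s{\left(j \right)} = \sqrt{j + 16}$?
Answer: $-25466130006954 - 12699228332 \sqrt{2021} \approx -2.6037 \cdot 10^{13}$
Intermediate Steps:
$s{\left(j \right)} = \sqrt{16 + j}$
$J{\left(p,Z \right)} = 2 Z \left(p + \sqrt{16 + p}\right)$ ($J{\left(p,Z \right)} = \left(p + \sqrt{16 + p}\right) \left(Z + Z\right) = \left(p + \sqrt{16 + p}\right) 2 Z = 2 Z \left(p + \sqrt{16 + p}\right)$)
$U{\left(F,u \right)} = -7 - 14 F - 14 u$ ($U{\left(F,u \right)} = -7 + \left(u + F\right) \left(-14\right) = -7 + \left(F + u\right) \left(-14\right) = -7 - \left(14 F + 14 u\right) = -7 - 14 F - 14 u$)
$\left(U{\left(2228,-2184 \right)} + J{\left(2005,-947 \right)}\right) \left(4080722 + 2624256\right) = \left(\left(-7 - 31192 - -30576\right) + 2 \left(-947\right) \left(2005 + \sqrt{16 + 2005}\right)\right) \left(4080722 + 2624256\right) = \left(\left(-7 - 31192 + 30576\right) + 2 \left(-947\right) \left(2005 + \sqrt{2021}\right)\right) 6704978 = \left(-623 - \left(3797470 + 1894 \sqrt{2021}\right)\right) 6704978 = \left(-3798093 - 1894 \sqrt{2021}\right) 6704978 = -25466130006954 - 12699228332 \sqrt{2021}$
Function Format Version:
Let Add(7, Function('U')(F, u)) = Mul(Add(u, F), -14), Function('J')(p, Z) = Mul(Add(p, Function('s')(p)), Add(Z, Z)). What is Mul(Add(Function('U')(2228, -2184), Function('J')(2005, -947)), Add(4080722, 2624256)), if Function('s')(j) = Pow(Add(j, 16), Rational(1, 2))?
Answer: Add(-25466130006954, Mul(-12699228332, Pow(2021, Rational(1, 2)))) ≈ -2.6037e+13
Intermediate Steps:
Function('s')(j) = Pow(Add(16, j), Rational(1, 2))
Function('J')(p, Z) = Mul(2, Z, Add(p, Pow(Add(16, p), Rational(1, 2)))) (Function('J')(p, Z) = Mul(Add(p, Pow(Add(16, p), Rational(1, 2))), Add(Z, Z)) = Mul(Add(p, Pow(Add(16, p), Rational(1, 2))), Mul(2, Z)) = Mul(2, Z, Add(p, Pow(Add(16, p), Rational(1, 2)))))
Function('U')(F, u) = Add(-7, Mul(-14, F), Mul(-14, u)) (Function('U')(F, u) = Add(-7, Mul(Add(u, F), -14)) = Add(-7, Mul(Add(F, u), -14)) = Add(-7, Add(Mul(-14, F), Mul(-14, u))) = Add(-7, Mul(-14, F), Mul(-14, u)))
Mul(Add(Function('U')(2228, -2184), Function('J')(2005, -947)), Add(4080722, 2624256)) = Mul(Add(Add(-7, Mul(-14, 2228), Mul(-14, -2184)), Mul(2, -947, Add(2005, Pow(Add(16, 2005), Rational(1, 2))))), Add(4080722, 2624256)) = Mul(Add(Add(-7, -31192, 30576), Mul(2, -947, Add(2005, Pow(2021, Rational(1, 2))))), 6704978) = Mul(Add(-623, Add(-3797470, Mul(-1894, Pow(2021, Rational(1, 2))))), 6704978) = Mul(Add(-3798093, Mul(-1894, Pow(2021, Rational(1, 2)))), 6704978) = Add(-25466130006954, Mul(-12699228332, Pow(2021, Rational(1, 2))))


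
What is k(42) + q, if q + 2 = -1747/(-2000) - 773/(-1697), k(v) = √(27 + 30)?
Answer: -2277341/3394000 + √57 ≈ 6.8788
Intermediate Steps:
k(v) = √57
q = -2277341/3394000 (q = -2 + (-1747/(-2000) - 773/(-1697)) = -2 + (-1747*(-1/2000) - 773*(-1/1697)) = -2 + (1747/2000 + 773/1697) = -2 + 4510659/3394000 = -2277341/3394000 ≈ -0.67099)
k(42) + q = √57 - 2277341/3394000 = -2277341/3394000 + √57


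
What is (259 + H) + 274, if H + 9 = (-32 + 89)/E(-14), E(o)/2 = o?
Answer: 14615/28 ≈ 521.96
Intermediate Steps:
E(o) = 2*o
H = -309/28 (H = -9 + (-32 + 89)/((2*(-14))) = -9 + 57/(-28) = -9 + 57*(-1/28) = -9 - 57/28 = -309/28 ≈ -11.036)
(259 + H) + 274 = (259 - 309/28) + 274 = 6943/28 + 274 = 14615/28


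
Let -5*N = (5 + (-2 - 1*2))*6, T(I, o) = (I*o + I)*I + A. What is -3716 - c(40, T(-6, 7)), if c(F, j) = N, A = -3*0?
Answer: -18574/5 ≈ -3714.8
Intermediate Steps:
A = 0
T(I, o) = I*(I + I*o) (T(I, o) = (I*o + I)*I + 0 = (I + I*o)*I + 0 = I*(I + I*o) + 0 = I*(I + I*o))
N = -6/5 (N = -(5 + (-2 - 1*2))*6/5 = -(5 + (-2 - 2))*6/5 = -(5 - 4)*6/5 = -6/5 ≈ -1.2000)
c(F, j) = -6/5
-3716 - c(40, T(-6, 7)) = -3716 - 1*(-6/5) = -3716 + 6/5 = -18574/5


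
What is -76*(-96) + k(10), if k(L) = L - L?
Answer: 7296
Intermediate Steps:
k(L) = 0
-76*(-96) + k(10) = -76*(-96) + 0 = 7296 + 0 = 7296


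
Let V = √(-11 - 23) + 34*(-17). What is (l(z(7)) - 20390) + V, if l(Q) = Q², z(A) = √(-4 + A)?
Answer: -20965 + I*√34 ≈ -20965.0 + 5.831*I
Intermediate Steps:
V = -578 + I*√34 (V = √(-34) - 578 = I*√34 - 578 = -578 + I*√34 ≈ -578.0 + 5.831*I)
(l(z(7)) - 20390) + V = ((√(-4 + 7))² - 20390) + (-578 + I*√34) = ((√3)² - 20390) + (-578 + I*√34) = (3 - 20390) + (-578 + I*√34) = -20387 + (-578 + I*√34) = -20965 + I*√34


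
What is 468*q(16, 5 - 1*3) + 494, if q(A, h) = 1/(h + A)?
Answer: 520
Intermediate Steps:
q(A, h) = 1/(A + h)
468*q(16, 5 - 1*3) + 494 = 468/(16 + (5 - 1*3)) + 494 = 468/(16 + (5 - 3)) + 494 = 468/(16 + 2) + 494 = 468/18 + 494 = 468*(1/18) + 494 = 26 + 494 = 520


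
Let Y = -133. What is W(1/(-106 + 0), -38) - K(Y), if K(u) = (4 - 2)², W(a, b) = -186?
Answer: -190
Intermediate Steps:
K(u) = 4 (K(u) = 2² = 4)
W(1/(-106 + 0), -38) - K(Y) = -186 - 1*4 = -186 - 4 = -190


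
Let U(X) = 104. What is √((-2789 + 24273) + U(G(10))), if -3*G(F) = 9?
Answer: 2*√5397 ≈ 146.93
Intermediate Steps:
G(F) = -3 (G(F) = -⅓*9 = -3)
√((-2789 + 24273) + U(G(10))) = √((-2789 + 24273) + 104) = √(21484 + 104) = √21588 = 2*√5397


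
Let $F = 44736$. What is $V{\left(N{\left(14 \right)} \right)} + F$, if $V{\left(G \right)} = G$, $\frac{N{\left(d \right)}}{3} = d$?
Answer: $44778$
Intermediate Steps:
$N{\left(d \right)} = 3 d$
$V{\left(N{\left(14 \right)} \right)} + F = 3 \cdot 14 + 44736 = 42 + 44736 = 44778$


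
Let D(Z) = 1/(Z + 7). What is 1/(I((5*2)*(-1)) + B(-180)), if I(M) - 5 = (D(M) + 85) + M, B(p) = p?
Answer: -3/301 ≈ -0.0099668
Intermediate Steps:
D(Z) = 1/(7 + Z)
I(M) = 90 + M + 1/(7 + M) (I(M) = 5 + ((1/(7 + M) + 85) + M) = 5 + ((85 + 1/(7 + M)) + M) = 5 + (85 + M + 1/(7 + M)) = 90 + M + 1/(7 + M))
1/(I((5*2)*(-1)) + B(-180)) = 1/((1 + (7 + (5*2)*(-1))*(90 + (5*2)*(-1)))/(7 + (5*2)*(-1)) - 180) = 1/((1 + (7 + 10*(-1))*(90 + 10*(-1)))/(7 + 10*(-1)) - 180) = 1/((1 + (7 - 10)*(90 - 10))/(7 - 10) - 180) = 1/((1 - 3*80)/(-3) - 180) = 1/(-(1 - 240)/3 - 180) = 1/(-⅓*(-239) - 180) = 1/(239/3 - 180) = 1/(-301/3) = -3/301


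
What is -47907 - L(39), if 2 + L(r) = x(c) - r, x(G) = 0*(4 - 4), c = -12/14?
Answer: -47866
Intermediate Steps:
c = -6/7 (c = -12*1/14 = -6/7 ≈ -0.85714)
x(G) = 0 (x(G) = 0*0 = 0)
L(r) = -2 - r (L(r) = -2 + (0 - r) = -2 - r)
-47907 - L(39) = -47907 - (-2 - 1*39) = -47907 - (-2 - 39) = -47907 - 1*(-41) = -47907 + 41 = -47866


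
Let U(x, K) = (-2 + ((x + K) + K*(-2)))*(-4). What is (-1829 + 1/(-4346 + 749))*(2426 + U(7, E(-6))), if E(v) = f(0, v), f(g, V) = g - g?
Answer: -5276289028/1199 ≈ -4.4006e+6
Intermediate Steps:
f(g, V) = 0
E(v) = 0
U(x, K) = 8 - 4*x + 4*K (U(x, K) = (-2 + ((K + x) - 2*K))*(-4) = (-2 + (x - K))*(-4) = (-2 + x - K)*(-4) = 8 - 4*x + 4*K)
(-1829 + 1/(-4346 + 749))*(2426 + U(7, E(-6))) = (-1829 + 1/(-4346 + 749))*(2426 + (8 - 4*7 + 4*0)) = (-1829 + 1/(-3597))*(2426 + (8 - 28 + 0)) = (-1829 - 1/3597)*(2426 - 20) = -6578914/3597*2406 = -5276289028/1199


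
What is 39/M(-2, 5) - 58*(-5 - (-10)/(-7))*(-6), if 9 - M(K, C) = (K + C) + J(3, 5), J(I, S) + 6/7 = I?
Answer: -140303/63 ≈ -2227.0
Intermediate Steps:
J(I, S) = -6/7 + I
M(K, C) = 48/7 - C - K (M(K, C) = 9 - ((K + C) + (-6/7 + 3)) = 9 - ((C + K) + 15/7) = 9 - (15/7 + C + K) = 9 + (-15/7 - C - K) = 48/7 - C - K)
39/M(-2, 5) - 58*(-5 - (-10)/(-7))*(-6) = 39/(48/7 - 1*5 - 1*(-2)) - 58*(-5 - (-10)/(-7))*(-6) = 39/(48/7 - 5 + 2) - 58*(-5 - (-10)*(-1)/7)*(-6) = 39/(27/7) - 58*(-5 - 1*10/7)*(-6) = 39*(7/27) - 58*(-5 - 10/7)*(-6) = 91/9 - (-2610)*(-6)/7 = 91/9 - 58*270/7 = 91/9 - 15660/7 = -140303/63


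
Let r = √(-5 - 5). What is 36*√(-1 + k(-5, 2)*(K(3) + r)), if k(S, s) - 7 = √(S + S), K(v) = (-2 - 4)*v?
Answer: 36*√(-137 - 11*I*√10) ≈ 53.075 - 424.7*I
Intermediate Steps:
K(v) = -6*v
k(S, s) = 7 + √2*√S (k(S, s) = 7 + √(S + S) = 7 + √(2*S) = 7 + √2*√S)
r = I*√10 (r = √(-10) = I*√10 ≈ 3.1623*I)
36*√(-1 + k(-5, 2)*(K(3) + r)) = 36*√(-1 + (7 + √2*√(-5))*(-6*3 + I*√10)) = 36*√(-1 + (7 + √2*(I*√5))*(-18 + I*√10)) = 36*√(-1 + (7 + I*√10)*(-18 + I*√10)) = 36*√(-1 + (-18 + I*√10)*(7 + I*√10))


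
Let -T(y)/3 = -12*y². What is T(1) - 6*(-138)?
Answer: 864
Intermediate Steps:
T(y) = 36*y² (T(y) = -(-36)*y² = 36*y²)
T(1) - 6*(-138) = 36*1² - 6*(-138) = 36*1 + 828 = 36 + 828 = 864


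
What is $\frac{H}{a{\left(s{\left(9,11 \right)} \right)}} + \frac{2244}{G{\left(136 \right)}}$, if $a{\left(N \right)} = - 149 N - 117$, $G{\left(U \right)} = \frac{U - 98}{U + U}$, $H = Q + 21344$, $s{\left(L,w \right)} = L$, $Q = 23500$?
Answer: $\frac{74017706}{4617} \approx 16032.0$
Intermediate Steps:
$H = 44844$ ($H = 23500 + 21344 = 44844$)
$G{\left(U \right)} = \frac{-98 + U}{2 U}$
$a{\left(N \right)} = -117 - 149 N$
$\frac{H}{a{\left(s{\left(9,11 \right)} \right)}} + \frac{2244}{G{\left(136 \right)}} = \frac{44844}{-117 - 1341} + \frac{2244}{\frac{1}{2} \cdot \frac{1}{136} \left(-98 + 136\right)} = \frac{44844}{-117 - 1341} + \frac{2244}{\frac{1}{2} \cdot \frac{1}{136} \cdot 38} = \frac{44844}{-1458} + \frac{2244}{\frac{19}{136}} = 44844 \left(- \frac{1}{1458}\right) + 2244 \cdot \frac{136}{19} = - \frac{7474}{243} + \frac{305184}{19} = \frac{74017706}{4617}$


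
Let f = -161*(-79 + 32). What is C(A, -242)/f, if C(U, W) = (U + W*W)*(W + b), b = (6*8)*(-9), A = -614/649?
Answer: -25617002428/4910983 ≈ -5216.3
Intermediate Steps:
A = -614/649 (A = -614*1/649 = -614/649 ≈ -0.94607)
f = 7567 (f = -161*(-47) = 7567)
b = -432 (b = 48*(-9) = -432)
C(U, W) = (-432 + W)*(U + W**2) (C(U, W) = (U + W*W)*(W - 432) = (U + W**2)*(-432 + W) = (-432 + W)*(U + W**2))
C(A, -242)/f = ((-242)**3 - 432*(-614/649) - 432*(-242)**2 - 614/649*(-242))/7567 = (-14172488 + 265248/649 - 432*58564 + 13508/59)*(1/7567) = (-14172488 + 265248/649 - 25299648 + 13508/59)*(1/7567) = -25617002428/649*1/7567 = -25617002428/4910983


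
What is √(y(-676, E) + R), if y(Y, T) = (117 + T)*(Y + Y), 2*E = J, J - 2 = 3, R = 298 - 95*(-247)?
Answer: I*√137801 ≈ 371.22*I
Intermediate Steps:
R = 23763 (R = 298 + 23465 = 23763)
J = 5 (J = 2 + 3 = 5)
E = 5/2 (E = (½)*5 = 5/2 ≈ 2.5000)
y(Y, T) = 2*Y*(117 + T) (y(Y, T) = (117 + T)*(2*Y) = 2*Y*(117 + T))
√(y(-676, E) + R) = √(2*(-676)*(117 + 5/2) + 23763) = √(2*(-676)*(239/2) + 23763) = √(-161564 + 23763) = √(-137801) = I*√137801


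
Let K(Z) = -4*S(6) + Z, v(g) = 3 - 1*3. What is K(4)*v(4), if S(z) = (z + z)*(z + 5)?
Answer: 0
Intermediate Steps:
S(z) = 2*z*(5 + z) (S(z) = (2*z)*(5 + z) = 2*z*(5 + z))
v(g) = 0 (v(g) = 3 - 3 = 0)
K(Z) = -528 + Z (K(Z) = -8*6*(5 + 6) + Z = -8*6*11 + Z = -4*132 + Z = -528 + Z)
K(4)*v(4) = (-528 + 4)*0 = -524*0 = 0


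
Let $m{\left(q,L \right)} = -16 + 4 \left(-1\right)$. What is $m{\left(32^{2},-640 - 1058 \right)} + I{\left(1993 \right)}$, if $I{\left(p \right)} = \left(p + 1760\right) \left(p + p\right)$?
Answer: $14959438$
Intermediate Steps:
$m{\left(q,L \right)} = -20$ ($m{\left(q,L \right)} = -16 - 4 = -20$)
$I{\left(p \right)} = 2 p \left(1760 + p\right)$ ($I{\left(p \right)} = \left(1760 + p\right) 2 p = 2 p \left(1760 + p\right)$)
$m{\left(32^{2},-640 - 1058 \right)} + I{\left(1993 \right)} = -20 + 2 \cdot 1993 \left(1760 + 1993\right) = -20 + 2 \cdot 1993 \cdot 3753 = -20 + 14959458 = 14959438$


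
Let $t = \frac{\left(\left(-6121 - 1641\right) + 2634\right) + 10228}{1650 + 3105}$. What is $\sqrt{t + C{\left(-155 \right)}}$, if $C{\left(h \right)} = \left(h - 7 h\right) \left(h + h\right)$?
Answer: $\frac{38 i \sqrt{20062930}}{317} \approx 536.93 i$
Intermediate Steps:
$C{\left(h \right)} = - 12 h^{2}$ ($C{\left(h \right)} = - 6 h 2 h = - 12 h^{2}$)
$t = \frac{340}{317}$ ($t = \frac{\left(-7762 + 2634\right) + 10228}{4755} = \left(-5128 + 10228\right) \frac{1}{4755} = 5100 \cdot \frac{1}{4755} = \frac{340}{317} \approx 1.0726$)
$\sqrt{t + C{\left(-155 \right)}} = \sqrt{\frac{340}{317} - 12 \left(-155\right)^{2}} = \sqrt{\frac{340}{317} - 288300} = \sqrt{- \frac{91390760}{317}} = \frac{38 i \sqrt{20062930}}{317}$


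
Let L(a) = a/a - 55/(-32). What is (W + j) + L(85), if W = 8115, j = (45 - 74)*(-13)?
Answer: 271831/32 ≈ 8494.7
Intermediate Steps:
j = 377 (j = -29*(-13) = 377)
L(a) = 87/32 (L(a) = 1 - 55*(-1/32) = 1 + 55/32 = 87/32)
(W + j) + L(85) = (8115 + 377) + 87/32 = 8492 + 87/32 = 271831/32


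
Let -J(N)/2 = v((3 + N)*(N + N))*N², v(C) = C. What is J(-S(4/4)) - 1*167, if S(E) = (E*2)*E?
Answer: -135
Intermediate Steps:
S(E) = 2*E² (S(E) = (2*E)*E = 2*E²)
J(N) = -4*N³*(3 + N) (J(N) = -2*(3 + N)*(N + N)*N² = -2*(3 + N)*(2*N)*N² = -2*2*N*(3 + N)*N² = -4*N³*(3 + N))
J(-S(4/4)) - 1*167 = 4*(-2*(4/4)²)³*(-3 - (-1)*2*(4/4)²) - 1*167 = 4*(-2*(4*(¼))²)³*(-3 - (-1)*2*(4*(¼))²) - 167 = 4*(-2*1²)³*(-3 - (-1)*2*1²) - 167 = 4*(-2)³*(-3 - (-1)*2*1) - 167 = 4*(-1*2)³*(-3 - (-1)*2) - 167 = 4*(-2)³*(-3 - 1*(-2)) - 167 = 4*(-8)*(-3 + 2) - 167 = 4*(-8)*(-1) - 167 = 32 - 167 = -135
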